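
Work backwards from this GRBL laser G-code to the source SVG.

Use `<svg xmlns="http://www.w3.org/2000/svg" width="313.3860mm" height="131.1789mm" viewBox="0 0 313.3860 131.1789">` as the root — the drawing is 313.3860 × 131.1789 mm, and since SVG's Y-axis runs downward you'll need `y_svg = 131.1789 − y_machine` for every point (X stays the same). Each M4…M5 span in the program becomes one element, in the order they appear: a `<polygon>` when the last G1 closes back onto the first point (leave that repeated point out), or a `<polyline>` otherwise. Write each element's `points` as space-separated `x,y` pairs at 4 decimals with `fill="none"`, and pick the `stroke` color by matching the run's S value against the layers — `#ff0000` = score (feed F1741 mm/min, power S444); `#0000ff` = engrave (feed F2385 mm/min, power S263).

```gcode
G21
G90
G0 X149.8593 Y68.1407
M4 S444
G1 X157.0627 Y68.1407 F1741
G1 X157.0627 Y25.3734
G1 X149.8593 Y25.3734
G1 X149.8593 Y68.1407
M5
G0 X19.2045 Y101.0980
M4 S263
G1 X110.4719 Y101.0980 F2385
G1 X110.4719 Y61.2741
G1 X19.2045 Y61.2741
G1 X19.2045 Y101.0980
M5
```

<svg xmlns="http://www.w3.org/2000/svg" width="313.3860mm" height="131.1789mm" viewBox="0 0 313.3860 131.1789">
  <polygon points="149.8593,63.0382 157.0627,63.0382 157.0627,105.8055 149.8593,105.8055" fill="none" stroke="#ff0000"/>
  <polygon points="19.2045,30.0809 110.4719,30.0809 110.4719,69.9048 19.2045,69.9048" fill="none" stroke="#0000ff"/>
</svg>

y_svg = 131.1789 − y_m.

[1] S444→`#ff0000` (score); closed run; points: 149.8593,63.0382 157.0627,63.0382 157.0627,105.8055 149.8593,105.8055

[2] S263→`#0000ff` (engrave); closed run; points: 19.2045,30.0809 110.4719,30.0809 110.4719,69.9048 19.2045,69.9048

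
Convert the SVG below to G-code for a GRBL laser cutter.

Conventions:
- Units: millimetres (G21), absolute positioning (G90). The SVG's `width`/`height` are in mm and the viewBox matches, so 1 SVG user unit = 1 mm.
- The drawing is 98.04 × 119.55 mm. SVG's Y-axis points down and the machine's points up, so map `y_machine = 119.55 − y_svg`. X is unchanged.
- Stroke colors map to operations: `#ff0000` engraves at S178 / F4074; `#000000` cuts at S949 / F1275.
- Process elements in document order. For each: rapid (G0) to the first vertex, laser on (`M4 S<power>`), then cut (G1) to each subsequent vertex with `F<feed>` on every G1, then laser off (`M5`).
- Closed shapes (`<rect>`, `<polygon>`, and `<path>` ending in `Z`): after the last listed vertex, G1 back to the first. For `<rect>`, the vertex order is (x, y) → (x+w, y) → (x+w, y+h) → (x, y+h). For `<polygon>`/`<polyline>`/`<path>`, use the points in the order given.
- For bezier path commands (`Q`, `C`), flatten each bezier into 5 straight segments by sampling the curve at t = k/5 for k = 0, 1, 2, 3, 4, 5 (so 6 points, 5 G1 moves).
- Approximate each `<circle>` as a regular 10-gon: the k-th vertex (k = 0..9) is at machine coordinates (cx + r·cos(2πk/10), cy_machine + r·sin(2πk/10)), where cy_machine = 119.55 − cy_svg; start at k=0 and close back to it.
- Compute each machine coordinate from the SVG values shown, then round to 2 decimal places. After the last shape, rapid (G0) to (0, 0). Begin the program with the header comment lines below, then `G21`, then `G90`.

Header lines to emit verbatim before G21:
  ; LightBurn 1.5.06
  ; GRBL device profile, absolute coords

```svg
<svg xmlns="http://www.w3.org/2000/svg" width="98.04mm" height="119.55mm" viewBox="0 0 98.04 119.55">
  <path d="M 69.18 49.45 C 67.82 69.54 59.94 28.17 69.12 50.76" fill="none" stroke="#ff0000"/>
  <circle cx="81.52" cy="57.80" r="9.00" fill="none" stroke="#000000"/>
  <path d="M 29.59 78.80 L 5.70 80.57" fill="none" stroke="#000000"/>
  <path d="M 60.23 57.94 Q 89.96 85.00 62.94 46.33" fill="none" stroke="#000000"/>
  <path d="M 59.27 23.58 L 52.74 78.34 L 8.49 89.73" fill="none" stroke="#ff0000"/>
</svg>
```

; LightBurn 1.5.06
; GRBL device profile, absolute coords
G21
G90
G0 X69.18 Y70.10
M4 S178
G1 X67.77 Y64.42 F4074
G1 X65.93 Y67.47 F4074
G1 X64.78 Y73.22 F4074
G1 X65.47 Y75.67 F4074
G1 X69.12 Y68.79 F4074
M5
G0 X90.52 Y61.75
M4 S949
G1 X88.80 Y67.04 F1275
G1 X84.30 Y70.31 F1275
G1 X78.74 Y70.31 F1275
G1 X74.24 Y67.04 F1275
G1 X72.52 Y61.75 F1275
G1 X74.24 Y56.46 F1275
G1 X78.74 Y53.19 F1275
G1 X84.30 Y53.19 F1275
G1 X88.80 Y56.46 F1275
G1 X90.52 Y61.75 F1275
M5
G0 X29.59 Y40.75
M4 S949
G1 X5.70 Y38.98 F1275
M5
G0 X60.23 Y61.61
M4 S949
G1 X69.85 Y53.42 F1275
G1 X74.93 Y50.48 F1275
G1 X75.48 Y52.80 F1275
G1 X71.48 Y60.38 F1275
G1 X62.94 Y73.22 F1275
M5
G0 X59.27 Y95.97
M4 S178
G1 X52.74 Y41.21 F4074
G1 X8.49 Y29.82 F4074
M5
G0 X0.00 Y0.00

viewBox `0 0 98.04 119.55` with mm width/height → 1 unit = 1 mm. Flip: y_m = 119.55 − y_svg.

**Shape 1** — `<path>` cubic bezier, stroke `#ff0000` → engrave (S178, F4074). Control points (SVG): P0=(69.18,49.45), P1=(67.82,69.54), P2=(59.94,28.17), P3=(69.12,50.76); sampled at t=k/5. Machine vertices: (69.18,70.10) → (67.77,64.42) → (65.93,67.47) → (64.78,73.22) → (65.47,75.67) → (69.12,68.79). Open path.

**Shape 2** — `<circle>` circle, stroke `#000000` → cut (S949, F1275). Machine vertices: (90.52,61.75) → (88.80,67.04) → (84.30,70.31) → (78.74,70.31) → (74.24,67.04) → (72.52,61.75) → (74.24,56.46) → (78.74,53.19) → (84.30,53.19) → (88.80,56.46) → (90.52,61.75). Closed: final G1 returns to the first vertex.

**Shape 3** — `<path>` line segment, stroke `#000000` → cut (S949, F1275). Machine vertices: (29.59,40.75) → (5.70,38.98). Open path.

**Shape 4** — `<path>` quadratic bezier, stroke `#000000` → cut (S949, F1275). Control points (SVG): P0=(60.23,57.94), P1=(89.96,85.00), P2=(62.94,46.33); sampled at t=k/5. Machine vertices: (60.23,61.61) → (69.85,53.42) → (74.93,50.48) → (75.48,52.80) → (71.48,60.38) → (62.94,73.22). Open path.

**Shape 5** — `<path>` open polyline, stroke `#ff0000` → engrave (S178, F4074). Machine vertices: (59.27,95.97) → (52.74,41.21) → (8.49,29.82). Open path.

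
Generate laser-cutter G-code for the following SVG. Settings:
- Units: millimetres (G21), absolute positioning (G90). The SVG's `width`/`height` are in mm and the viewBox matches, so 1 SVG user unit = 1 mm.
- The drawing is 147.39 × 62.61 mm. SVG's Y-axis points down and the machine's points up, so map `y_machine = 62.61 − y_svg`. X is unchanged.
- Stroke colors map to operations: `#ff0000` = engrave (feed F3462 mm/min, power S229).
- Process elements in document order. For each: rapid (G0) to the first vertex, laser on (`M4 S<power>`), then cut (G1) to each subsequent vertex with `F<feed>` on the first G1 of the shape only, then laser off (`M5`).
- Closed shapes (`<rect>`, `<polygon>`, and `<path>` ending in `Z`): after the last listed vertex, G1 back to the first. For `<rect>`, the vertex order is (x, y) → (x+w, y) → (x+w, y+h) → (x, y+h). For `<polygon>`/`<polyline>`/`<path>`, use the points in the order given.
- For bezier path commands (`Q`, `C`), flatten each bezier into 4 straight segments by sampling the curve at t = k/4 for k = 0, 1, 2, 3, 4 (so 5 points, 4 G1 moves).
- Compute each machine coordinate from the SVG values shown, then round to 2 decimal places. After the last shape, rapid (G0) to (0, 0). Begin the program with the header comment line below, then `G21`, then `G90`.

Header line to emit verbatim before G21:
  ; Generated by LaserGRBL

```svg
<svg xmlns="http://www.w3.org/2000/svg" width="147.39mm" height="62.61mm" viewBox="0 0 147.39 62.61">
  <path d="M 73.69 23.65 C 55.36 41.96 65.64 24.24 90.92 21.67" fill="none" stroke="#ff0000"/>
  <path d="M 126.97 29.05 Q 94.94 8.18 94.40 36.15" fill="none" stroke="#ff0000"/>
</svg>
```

1 u = 1 mm; y_m = 62.61 − y.

[1] `<path>` cubic bezier, #ff0000→engrave S229 F3462: (73.69,38.96) → (65.09,31.18) → (65.95,32.12) → (74.99,36.97) → (90.92,40.94)

[2] `<path>` quadratic bezier, #ff0000→engrave S229 F3462: (126.97,33.56) → (112.92,40.94) → (102.81,42.22) → (96.64,37.39) → (94.40,26.46)

; Generated by LaserGRBL
G21
G90
G0 X73.69 Y38.96
M4 S229
G1 X65.09 Y31.18 F3462
G1 X65.95 Y32.12
G1 X74.99 Y36.97
G1 X90.92 Y40.94
M5
G0 X126.97 Y33.56
M4 S229
G1 X112.92 Y40.94 F3462
G1 X102.81 Y42.22
G1 X96.64 Y37.39
G1 X94.40 Y26.46
M5
G0 X0.00 Y0.00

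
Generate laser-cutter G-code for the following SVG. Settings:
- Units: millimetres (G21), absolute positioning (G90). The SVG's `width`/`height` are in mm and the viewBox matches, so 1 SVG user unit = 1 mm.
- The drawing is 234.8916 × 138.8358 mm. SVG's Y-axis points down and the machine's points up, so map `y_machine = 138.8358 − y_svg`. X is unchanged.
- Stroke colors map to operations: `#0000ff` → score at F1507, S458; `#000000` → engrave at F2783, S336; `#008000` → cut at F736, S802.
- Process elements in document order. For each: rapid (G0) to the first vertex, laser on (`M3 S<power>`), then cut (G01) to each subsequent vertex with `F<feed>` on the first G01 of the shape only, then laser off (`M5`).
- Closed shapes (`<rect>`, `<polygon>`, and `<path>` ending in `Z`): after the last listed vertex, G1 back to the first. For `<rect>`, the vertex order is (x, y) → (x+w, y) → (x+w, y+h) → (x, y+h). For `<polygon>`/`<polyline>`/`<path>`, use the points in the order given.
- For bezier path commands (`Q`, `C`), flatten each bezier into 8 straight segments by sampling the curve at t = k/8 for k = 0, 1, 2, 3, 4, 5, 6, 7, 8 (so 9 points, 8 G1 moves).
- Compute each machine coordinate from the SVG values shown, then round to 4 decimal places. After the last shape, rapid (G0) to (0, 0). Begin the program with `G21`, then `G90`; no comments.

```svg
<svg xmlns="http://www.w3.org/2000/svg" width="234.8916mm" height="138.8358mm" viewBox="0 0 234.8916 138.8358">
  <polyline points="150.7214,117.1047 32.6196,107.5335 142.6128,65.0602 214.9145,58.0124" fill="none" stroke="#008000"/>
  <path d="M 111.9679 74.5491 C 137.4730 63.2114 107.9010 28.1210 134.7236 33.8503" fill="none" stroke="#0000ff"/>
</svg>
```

G21
G90
G0 X150.7214 Y21.7311
M3 S802
G01 X32.6196 Y31.3023 F736
G01 X142.6128 Y73.7756
G01 X214.9145 Y80.8234
M5
G0 X111.9679 Y64.2867
M3 S458
G01 X119.1683 Y69.5256 F1507
G01 X122.5115 Y76.2347
G01 X123.3039 Y83.6571
G01 X122.8517 Y91.0362
G01 X122.4613 Y97.6153
G01 X123.4389 Y102.6377
G01 X127.0909 Y105.3467
G01 X134.7236 Y104.9855
M5
G0 X0.0000 Y0.0000

viewBox `0 0 234.8916 138.8358` with mm width/height → 1 unit = 1 mm. Flip: y_m = 138.8358 − y_svg.

**Shape 1** — `<polyline>` open polyline, stroke `#008000` → cut (S802, F736). Machine vertices: (150.7214,21.7311) → (32.6196,31.3023) → (142.6128,73.7756) → (214.9145,80.8234). Open path.

**Shape 2** — `<path>` cubic bezier, stroke `#0000ff` → score (S458, F1507). Control points (SVG): P0=(111.9679,74.5491), P1=(137.4730,63.2114), P2=(107.9010,28.1210), P3=(134.7236,33.8503); sampled at t=k/8. Machine vertices: (111.9679,64.2867) → (119.1683,69.5256) → (122.5115,76.2347) → (123.3039,83.6571) → (122.8517,91.0362) → (122.4613,97.6153) → (123.4389,102.6377) → (127.0909,105.3467) → (134.7236,104.9855). Open path.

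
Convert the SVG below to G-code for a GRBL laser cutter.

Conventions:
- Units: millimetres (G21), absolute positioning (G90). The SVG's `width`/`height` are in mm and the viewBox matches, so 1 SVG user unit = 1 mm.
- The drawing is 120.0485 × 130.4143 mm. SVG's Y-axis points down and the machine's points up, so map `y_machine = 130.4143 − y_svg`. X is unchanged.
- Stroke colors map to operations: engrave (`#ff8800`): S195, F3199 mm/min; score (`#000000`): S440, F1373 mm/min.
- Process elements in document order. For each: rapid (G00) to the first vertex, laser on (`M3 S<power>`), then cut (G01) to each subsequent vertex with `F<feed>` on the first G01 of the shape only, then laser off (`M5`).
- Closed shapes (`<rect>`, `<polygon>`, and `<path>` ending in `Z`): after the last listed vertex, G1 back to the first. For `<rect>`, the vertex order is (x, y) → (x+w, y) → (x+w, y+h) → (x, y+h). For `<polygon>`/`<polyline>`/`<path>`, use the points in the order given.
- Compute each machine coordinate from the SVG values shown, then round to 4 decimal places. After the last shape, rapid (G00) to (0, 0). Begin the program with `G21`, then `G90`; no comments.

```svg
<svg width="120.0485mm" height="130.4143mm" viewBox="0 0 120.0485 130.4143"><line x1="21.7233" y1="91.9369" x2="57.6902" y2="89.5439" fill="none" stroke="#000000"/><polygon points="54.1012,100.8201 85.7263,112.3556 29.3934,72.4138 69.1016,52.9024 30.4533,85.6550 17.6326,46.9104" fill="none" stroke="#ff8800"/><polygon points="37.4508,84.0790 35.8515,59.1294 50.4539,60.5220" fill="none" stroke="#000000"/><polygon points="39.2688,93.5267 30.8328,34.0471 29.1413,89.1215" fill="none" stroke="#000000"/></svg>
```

G21
G90
G00 X21.7233 Y38.4774
M3 S440
G01 X57.6902 Y40.8704 F1373
M5
G00 X54.1012 Y29.5942
M3 S195
G01 X85.7263 Y18.0587 F3199
G01 X29.3934 Y58.0005
G01 X69.1016 Y77.5119
G01 X30.4533 Y44.7593
G01 X17.6326 Y83.5039
G01 X54.1012 Y29.5942
M5
G00 X37.4508 Y46.3353
M3 S440
G01 X35.8515 Y71.2849 F1373
G01 X50.4539 Y69.8923
G01 X37.4508 Y46.3353
M5
G00 X39.2688 Y36.8876
M3 S440
G01 X30.8328 Y96.3672 F1373
G01 X29.1413 Y41.2928
G01 X39.2688 Y36.8876
M5
G00 X0.0000 Y0.0000

Since the viewBox matches the mm dimensions, user units are millimetres directly. The only transform is the Y-flip y_m = 130.4143 − y_svg.

Shape 1 is a line segment drawn with `<line>`. Its stroke #000000 means score at S440, F1373. After flipping Y the toolpath is (21.7233,38.4774) → (57.6902,40.8704).

Shape 2 is a closed polygon drawn with `<polygon>`. Its stroke #ff8800 means engrave at S195, F3199. After flipping Y the toolpath is (54.1012,29.5942) → (85.7263,18.0587) → (29.3934,58.0005) → (69.1016,77.5119) → (30.4533,44.7593) → (17.6326,83.5039) → (54.1012,29.5942), returning to the start.

Shape 3 is a closed polygon drawn with `<polygon>`. Its stroke #000000 means score at S440, F1373. After flipping Y the toolpath is (37.4508,46.3353) → (35.8515,71.2849) → (50.4539,69.8923) → (37.4508,46.3353), returning to the start.

Shape 4 is a closed polygon drawn with `<polygon>`. Its stroke #000000 means score at S440, F1373. After flipping Y the toolpath is (39.2688,36.8876) → (30.8328,96.3672) → (29.1413,41.2928) → (39.2688,36.8876), returning to the start.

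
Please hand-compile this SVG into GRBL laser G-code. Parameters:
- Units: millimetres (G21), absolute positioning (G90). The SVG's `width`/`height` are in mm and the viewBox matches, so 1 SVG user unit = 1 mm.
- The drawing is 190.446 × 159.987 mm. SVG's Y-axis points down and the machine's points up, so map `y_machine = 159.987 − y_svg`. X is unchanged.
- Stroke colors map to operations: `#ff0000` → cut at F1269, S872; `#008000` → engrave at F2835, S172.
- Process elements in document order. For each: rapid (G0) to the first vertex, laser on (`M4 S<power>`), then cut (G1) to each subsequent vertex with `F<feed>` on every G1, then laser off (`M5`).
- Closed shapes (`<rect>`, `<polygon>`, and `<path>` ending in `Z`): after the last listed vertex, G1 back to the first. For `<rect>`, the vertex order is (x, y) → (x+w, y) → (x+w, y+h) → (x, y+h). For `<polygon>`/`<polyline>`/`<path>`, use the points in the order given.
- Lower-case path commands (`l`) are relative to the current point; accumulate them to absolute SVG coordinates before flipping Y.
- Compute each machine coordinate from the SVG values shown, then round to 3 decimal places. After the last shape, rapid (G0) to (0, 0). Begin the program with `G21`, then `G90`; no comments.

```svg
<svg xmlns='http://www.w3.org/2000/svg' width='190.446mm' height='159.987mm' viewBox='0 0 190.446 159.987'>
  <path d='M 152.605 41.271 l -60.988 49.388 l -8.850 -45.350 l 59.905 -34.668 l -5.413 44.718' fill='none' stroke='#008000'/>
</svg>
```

1 u = 1 mm; y_m = 159.987 − y.

[1] `<path>` open polyline, #008000→engrave S172 F2835: (152.605,118.716) → (91.617,69.328) → (82.767,114.678) → (142.672,149.346) → (137.259,104.628)

G21
G90
G0 X152.605 Y118.716
M4 S172
G1 X91.617 Y69.328 F2835
G1 X82.767 Y114.678 F2835
G1 X142.672 Y149.346 F2835
G1 X137.259 Y104.628 F2835
M5
G0 X0.000 Y0.000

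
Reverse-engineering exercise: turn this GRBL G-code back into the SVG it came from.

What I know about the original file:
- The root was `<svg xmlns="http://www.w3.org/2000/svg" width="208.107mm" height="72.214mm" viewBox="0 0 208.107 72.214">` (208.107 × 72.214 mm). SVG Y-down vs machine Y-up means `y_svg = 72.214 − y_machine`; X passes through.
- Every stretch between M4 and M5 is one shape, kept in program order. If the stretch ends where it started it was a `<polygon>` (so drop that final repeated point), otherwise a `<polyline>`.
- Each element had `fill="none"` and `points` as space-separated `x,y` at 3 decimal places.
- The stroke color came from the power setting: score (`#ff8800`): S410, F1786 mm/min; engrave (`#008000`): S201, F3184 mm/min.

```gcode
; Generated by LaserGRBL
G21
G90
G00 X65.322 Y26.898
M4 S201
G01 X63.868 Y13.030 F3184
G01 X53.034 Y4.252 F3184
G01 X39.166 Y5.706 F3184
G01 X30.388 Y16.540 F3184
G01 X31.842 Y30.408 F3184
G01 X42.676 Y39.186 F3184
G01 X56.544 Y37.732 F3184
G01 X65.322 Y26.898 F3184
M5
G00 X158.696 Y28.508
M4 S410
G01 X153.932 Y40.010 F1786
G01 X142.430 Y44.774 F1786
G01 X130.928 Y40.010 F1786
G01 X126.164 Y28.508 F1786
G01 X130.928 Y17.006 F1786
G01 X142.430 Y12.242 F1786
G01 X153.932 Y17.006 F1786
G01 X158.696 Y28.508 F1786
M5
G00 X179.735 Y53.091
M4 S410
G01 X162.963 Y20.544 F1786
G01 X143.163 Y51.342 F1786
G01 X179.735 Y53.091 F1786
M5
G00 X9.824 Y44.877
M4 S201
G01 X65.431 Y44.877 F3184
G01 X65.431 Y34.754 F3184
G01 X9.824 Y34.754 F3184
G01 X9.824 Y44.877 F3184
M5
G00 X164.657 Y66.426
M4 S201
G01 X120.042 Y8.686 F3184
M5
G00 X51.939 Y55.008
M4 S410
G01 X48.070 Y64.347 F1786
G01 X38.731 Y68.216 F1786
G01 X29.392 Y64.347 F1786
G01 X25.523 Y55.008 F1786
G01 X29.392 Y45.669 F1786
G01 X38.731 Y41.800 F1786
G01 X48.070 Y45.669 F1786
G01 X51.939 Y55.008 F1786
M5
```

Machine Y-up, SVG Y-down with viewBox height 72.214, so y_svg = 72.214 − y_machine; X carries over.

Run 1: the run's S201 means `#008000` (engrave). The run returns to its start, so emit a `<polygon>` with points (Y-flipped): 65.322,45.316 63.868,59.184 53.034,67.962 39.166,66.508 30.388,55.674 31.842,41.806 42.676,33.028 56.544,34.482.

Run 2: power S410 maps to stroke `#ff8800` (score). The run returns to its start, so emit a `<polygon>` with points (Y-flipped): 158.696,43.706 153.932,32.204 142.430,27.440 130.928,32.204 126.164,43.706 130.928,55.208 142.430,59.972 153.932,55.208.

Run 3: the run's S410 means `#ff8800` (score). The run returns to its start, so emit a `<polygon>` with points (Y-flipped): 179.735,19.123 162.963,51.670 143.163,20.872.

Run 4: the run's S201 means `#008000` (engrave). The run returns to its start, so emit a `<polygon>` with points (Y-flipped): 9.824,27.337 65.431,27.337 65.431,37.460 9.824,37.460.

Run 5: power S201 maps to stroke `#008000` (engrave). The run is open, so emit a `<polyline>` with points (Y-flipped): 164.657,5.788 120.042,63.528.

Run 6: power S410 maps to stroke `#ff8800` (score). The run returns to its start, so emit a `<polygon>` with points (Y-flipped): 51.939,17.206 48.070,7.867 38.731,3.998 29.392,7.867 25.523,17.206 29.392,26.545 38.731,30.414 48.070,26.545.

<svg xmlns="http://www.w3.org/2000/svg" width="208.107mm" height="72.214mm" viewBox="0 0 208.107 72.214">
  <polygon points="65.322,45.316 63.868,59.184 53.034,67.962 39.166,66.508 30.388,55.674 31.842,41.806 42.676,33.028 56.544,34.482" fill="none" stroke="#008000"/>
  <polygon points="158.696,43.706 153.932,32.204 142.430,27.440 130.928,32.204 126.164,43.706 130.928,55.208 142.430,59.972 153.932,55.208" fill="none" stroke="#ff8800"/>
  <polygon points="179.735,19.123 162.963,51.670 143.163,20.872" fill="none" stroke="#ff8800"/>
  <polygon points="9.824,27.337 65.431,27.337 65.431,37.460 9.824,37.460" fill="none" stroke="#008000"/>
  <polyline points="164.657,5.788 120.042,63.528" fill="none" stroke="#008000"/>
  <polygon points="51.939,17.206 48.070,7.867 38.731,3.998 29.392,7.867 25.523,17.206 29.392,26.545 38.731,30.414 48.070,26.545" fill="none" stroke="#ff8800"/>
</svg>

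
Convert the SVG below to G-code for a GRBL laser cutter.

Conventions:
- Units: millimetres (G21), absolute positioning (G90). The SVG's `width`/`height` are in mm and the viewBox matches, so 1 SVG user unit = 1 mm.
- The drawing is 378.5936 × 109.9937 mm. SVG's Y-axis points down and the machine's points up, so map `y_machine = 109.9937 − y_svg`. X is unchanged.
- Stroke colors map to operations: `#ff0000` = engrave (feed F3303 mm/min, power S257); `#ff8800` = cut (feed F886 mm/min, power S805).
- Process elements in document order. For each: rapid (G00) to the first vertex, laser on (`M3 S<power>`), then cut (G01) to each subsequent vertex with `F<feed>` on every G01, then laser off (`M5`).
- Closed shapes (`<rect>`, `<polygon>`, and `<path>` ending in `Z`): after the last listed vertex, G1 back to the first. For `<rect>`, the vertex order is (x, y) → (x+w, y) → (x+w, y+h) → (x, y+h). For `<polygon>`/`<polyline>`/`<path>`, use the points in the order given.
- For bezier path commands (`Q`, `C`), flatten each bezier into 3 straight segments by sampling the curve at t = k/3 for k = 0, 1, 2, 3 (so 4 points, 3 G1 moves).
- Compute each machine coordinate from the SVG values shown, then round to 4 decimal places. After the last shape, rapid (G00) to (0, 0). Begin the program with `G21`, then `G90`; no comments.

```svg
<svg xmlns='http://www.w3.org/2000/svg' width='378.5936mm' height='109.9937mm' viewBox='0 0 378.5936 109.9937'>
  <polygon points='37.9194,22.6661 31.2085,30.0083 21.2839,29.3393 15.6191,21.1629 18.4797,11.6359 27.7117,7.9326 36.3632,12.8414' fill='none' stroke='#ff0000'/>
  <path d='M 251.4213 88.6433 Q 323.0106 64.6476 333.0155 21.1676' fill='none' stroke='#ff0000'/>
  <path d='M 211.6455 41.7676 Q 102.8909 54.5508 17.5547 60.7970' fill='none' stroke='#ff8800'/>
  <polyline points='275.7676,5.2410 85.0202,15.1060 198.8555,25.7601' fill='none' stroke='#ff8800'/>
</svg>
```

viewBox `0 0 378.5936 109.9937` with mm width/height → 1 unit = 1 mm. Flip: y_m = 109.9937 − y_svg.

**Shape 1** — `<polygon>` regular polygon, stroke `#ff0000` → engrave (S257, F3303). Machine vertices: (37.9194,87.3276) → (31.2085,79.9854) → (21.2839,80.6544) → (15.6191,88.8308) → (18.4797,98.3578) → (27.7117,102.0611) → (36.3632,97.1523) → (37.9194,87.3276). Closed: final G1 returns to the first vertex.

**Shape 2** — `<path>` quadratic bezier, stroke `#ff0000` → engrave (S257, F3303). Control points (SVG): P0=(251.4213,88.6433), P1=(323.0106,64.6476), P2=(333.0155,21.1676); sampled at t=k/3. Machine vertices: (251.4213,21.3504) → (292.3048,39.5125) → (319.5029,62.0044) → (333.0155,88.8261). Open path.

**Shape 3** — `<path>` quadratic bezier, stroke `#ff8800` → cut (S805, F886). Control points (SVG): P0=(211.6455,41.7676), P1=(102.8909,54.5508), P2=(17.5547,60.7970); sampled at t=k/3. Machine vertices: (211.6455,68.2261) → (141.7445,60.4303) → (77.0475,54.0872) → (17.5547,49.1967). Open path.

**Shape 4** — `<polyline>` open polyline, stroke `#ff8800` → cut (S805, F886). Machine vertices: (275.7676,104.7527) → (85.0202,94.8877) → (198.8555,84.2336). Open path.

G21
G90
G00 X37.9194 Y87.3276
M3 S257
G01 X31.2085 Y79.9854 F3303
G01 X21.2839 Y80.6544 F3303
G01 X15.6191 Y88.8308 F3303
G01 X18.4797 Y98.3578 F3303
G01 X27.7117 Y102.0611 F3303
G01 X36.3632 Y97.1523 F3303
G01 X37.9194 Y87.3276 F3303
M5
G00 X251.4213 Y21.3504
M3 S257
G01 X292.3048 Y39.5125 F3303
G01 X319.5029 Y62.0044 F3303
G01 X333.0155 Y88.8261 F3303
M5
G00 X211.6455 Y68.2261
M3 S805
G01 X141.7445 Y60.4303 F886
G01 X77.0475 Y54.0872 F886
G01 X17.5547 Y49.1967 F886
M5
G00 X275.7676 Y104.7527
M3 S805
G01 X85.0202 Y94.8877 F886
G01 X198.8555 Y84.2336 F886
M5
G00 X0.0000 Y0.0000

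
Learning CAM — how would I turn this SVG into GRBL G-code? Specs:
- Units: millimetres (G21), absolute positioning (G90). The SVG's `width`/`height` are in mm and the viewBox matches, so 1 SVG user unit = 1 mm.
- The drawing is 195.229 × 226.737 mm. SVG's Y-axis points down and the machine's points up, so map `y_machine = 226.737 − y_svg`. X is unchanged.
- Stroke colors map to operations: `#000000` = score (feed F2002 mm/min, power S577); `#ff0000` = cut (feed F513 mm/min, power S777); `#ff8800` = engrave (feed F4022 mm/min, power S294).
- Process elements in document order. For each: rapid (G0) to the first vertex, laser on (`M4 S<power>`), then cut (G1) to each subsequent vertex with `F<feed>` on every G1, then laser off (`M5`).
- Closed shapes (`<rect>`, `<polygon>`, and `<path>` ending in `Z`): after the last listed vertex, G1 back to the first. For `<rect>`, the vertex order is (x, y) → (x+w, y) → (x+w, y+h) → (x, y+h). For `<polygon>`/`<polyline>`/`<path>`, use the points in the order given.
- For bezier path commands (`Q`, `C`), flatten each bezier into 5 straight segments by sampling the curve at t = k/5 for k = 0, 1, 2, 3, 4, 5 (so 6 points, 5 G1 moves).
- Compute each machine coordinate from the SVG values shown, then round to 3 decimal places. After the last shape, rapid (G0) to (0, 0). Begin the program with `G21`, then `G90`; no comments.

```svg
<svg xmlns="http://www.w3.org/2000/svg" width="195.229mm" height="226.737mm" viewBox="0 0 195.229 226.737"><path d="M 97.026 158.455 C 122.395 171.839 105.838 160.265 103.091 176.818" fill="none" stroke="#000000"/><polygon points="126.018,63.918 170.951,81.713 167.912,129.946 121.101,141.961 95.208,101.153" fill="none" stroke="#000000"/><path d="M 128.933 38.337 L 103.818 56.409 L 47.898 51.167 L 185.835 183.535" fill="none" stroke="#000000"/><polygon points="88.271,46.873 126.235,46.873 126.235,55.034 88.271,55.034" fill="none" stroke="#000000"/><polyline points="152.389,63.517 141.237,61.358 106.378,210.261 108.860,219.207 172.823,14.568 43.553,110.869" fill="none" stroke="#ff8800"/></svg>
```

1 u = 1 mm; y_m = 226.737 − y.

[1] `<path>` cubic bezier, #000000→score S577 F2002: (97.026,68.282) → (107.662,62.822) → (110.911,60.804) → (109.449,59.679) → (105.951,56.900) → (103.091,49.919)

[2] `<polygon>` regular polygon, #000000→score S577 F2002: (126.018,162.819) → (170.951,145.024) → (167.912,96.791) → (121.101,84.776) → (95.208,125.584) → (126.018,162.819) (closed)

[3] `<path>` open polyline, #000000→score S577 F2002: (128.933,188.400) → (103.818,170.328) → (47.898,175.570) → (185.835,43.202)

[4] `<polygon>` rectangle, #000000→score S577 F2002: (88.271,179.864) → (126.235,179.864) → (126.235,171.703) → (88.271,171.703) → (88.271,179.864) (closed)

[5] `<polyline>` open polyline, #ff8800→engrave S294 F4022: (152.389,163.220) → (141.237,165.379) → (106.378,16.476) → (108.860,7.530) → (172.823,212.169) → (43.553,115.868)

G21
G90
G0 X97.026 Y68.282
M4 S577
G1 X107.662 Y62.822 F2002
G1 X110.911 Y60.804 F2002
G1 X109.449 Y59.679 F2002
G1 X105.951 Y56.900 F2002
G1 X103.091 Y49.919 F2002
M5
G0 X126.018 Y162.819
M4 S577
G1 X170.951 Y145.024 F2002
G1 X167.912 Y96.791 F2002
G1 X121.101 Y84.776 F2002
G1 X95.208 Y125.584 F2002
G1 X126.018 Y162.819 F2002
M5
G0 X128.933 Y188.400
M4 S577
G1 X103.818 Y170.328 F2002
G1 X47.898 Y175.570 F2002
G1 X185.835 Y43.202 F2002
M5
G0 X88.271 Y179.864
M4 S577
G1 X126.235 Y179.864 F2002
G1 X126.235 Y171.703 F2002
G1 X88.271 Y171.703 F2002
G1 X88.271 Y179.864 F2002
M5
G0 X152.389 Y163.220
M4 S294
G1 X141.237 Y165.379 F4022
G1 X106.378 Y16.476 F4022
G1 X108.860 Y7.530 F4022
G1 X172.823 Y212.169 F4022
G1 X43.553 Y115.868 F4022
M5
G0 X0.000 Y0.000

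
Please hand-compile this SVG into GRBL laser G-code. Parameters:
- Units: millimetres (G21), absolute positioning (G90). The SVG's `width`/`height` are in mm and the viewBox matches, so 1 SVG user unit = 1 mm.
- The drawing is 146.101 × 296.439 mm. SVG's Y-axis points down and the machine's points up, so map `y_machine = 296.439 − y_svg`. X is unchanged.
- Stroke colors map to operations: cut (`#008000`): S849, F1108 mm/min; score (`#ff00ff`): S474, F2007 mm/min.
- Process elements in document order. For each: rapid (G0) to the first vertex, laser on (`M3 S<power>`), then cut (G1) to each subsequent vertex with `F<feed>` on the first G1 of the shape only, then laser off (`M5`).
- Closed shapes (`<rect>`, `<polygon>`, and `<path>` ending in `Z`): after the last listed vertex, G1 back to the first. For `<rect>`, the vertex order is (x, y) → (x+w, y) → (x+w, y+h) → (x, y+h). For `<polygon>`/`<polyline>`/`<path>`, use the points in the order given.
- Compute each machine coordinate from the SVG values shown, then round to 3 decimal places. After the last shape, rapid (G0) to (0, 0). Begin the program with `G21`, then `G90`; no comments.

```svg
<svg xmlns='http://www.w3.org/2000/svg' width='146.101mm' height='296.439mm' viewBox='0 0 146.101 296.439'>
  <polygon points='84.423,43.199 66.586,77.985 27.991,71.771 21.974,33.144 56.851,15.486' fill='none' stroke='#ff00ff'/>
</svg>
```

1 u = 1 mm; y_m = 296.439 − y.

[1] `<polygon>` regular polygon, #ff00ff→score S474 F2007: (84.423,253.240) → (66.586,218.454) → (27.991,224.668) → (21.974,263.295) → (56.851,280.953) → (84.423,253.240) (closed)

G21
G90
G0 X84.423 Y253.240
M3 S474
G1 X66.586 Y218.454 F2007
G1 X27.991 Y224.668
G1 X21.974 Y263.295
G1 X56.851 Y280.953
G1 X84.423 Y253.240
M5
G0 X0.000 Y0.000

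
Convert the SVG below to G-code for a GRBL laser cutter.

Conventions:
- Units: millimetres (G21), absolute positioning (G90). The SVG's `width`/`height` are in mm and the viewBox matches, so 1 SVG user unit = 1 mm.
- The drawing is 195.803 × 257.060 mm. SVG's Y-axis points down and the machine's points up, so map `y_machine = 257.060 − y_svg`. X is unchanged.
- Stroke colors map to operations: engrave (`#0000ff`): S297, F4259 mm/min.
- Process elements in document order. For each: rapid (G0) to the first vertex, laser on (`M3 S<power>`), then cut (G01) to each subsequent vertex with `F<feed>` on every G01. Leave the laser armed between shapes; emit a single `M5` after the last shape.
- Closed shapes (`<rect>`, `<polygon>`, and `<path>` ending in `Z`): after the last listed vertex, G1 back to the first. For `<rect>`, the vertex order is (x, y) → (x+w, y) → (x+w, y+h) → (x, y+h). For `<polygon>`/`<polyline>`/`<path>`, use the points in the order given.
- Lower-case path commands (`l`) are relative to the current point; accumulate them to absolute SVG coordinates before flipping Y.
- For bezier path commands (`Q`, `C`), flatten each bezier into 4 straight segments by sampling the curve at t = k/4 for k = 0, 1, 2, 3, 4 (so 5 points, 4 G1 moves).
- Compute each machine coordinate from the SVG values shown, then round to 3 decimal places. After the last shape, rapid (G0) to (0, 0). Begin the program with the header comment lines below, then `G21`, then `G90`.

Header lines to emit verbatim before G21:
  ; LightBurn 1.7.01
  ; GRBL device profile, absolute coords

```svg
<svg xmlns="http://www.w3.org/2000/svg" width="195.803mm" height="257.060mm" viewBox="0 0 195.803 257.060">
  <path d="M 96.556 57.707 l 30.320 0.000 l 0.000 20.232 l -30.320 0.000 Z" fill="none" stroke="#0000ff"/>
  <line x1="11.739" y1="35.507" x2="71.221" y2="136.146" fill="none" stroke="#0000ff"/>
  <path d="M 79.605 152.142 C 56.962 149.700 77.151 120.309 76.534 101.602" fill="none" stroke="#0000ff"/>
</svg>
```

1 u = 1 mm; y_m = 257.060 − y.

[1] `<path>` rectangle, #0000ff→engrave S297 F4259: (96.556,199.353) → (126.876,199.353) → (126.876,179.121) → (96.556,179.121) → (96.556,199.353) (closed)

[2] `<line>` line segment, #0000ff→engrave S297 F4259: (11.739,221.553) → (71.221,120.914)

[3] `<path>` cubic bezier, #0000ff→engrave S297 F4259: (79.605,104.918) → (69.659,111.214) → (69.810,124.089) → (74.090,140.013) → (76.534,155.458)

; LightBurn 1.7.01
; GRBL device profile, absolute coords
G21
G90
G0 X96.556 Y199.353
M3 S297
G01 X126.876 Y199.353 F4259
G01 X126.876 Y179.121 F4259
G01 X96.556 Y179.121 F4259
G01 X96.556 Y199.353 F4259
G0 X11.739 Y221.553
M3 S297
G01 X71.221 Y120.914 F4259
G0 X79.605 Y104.918
M3 S297
G01 X69.659 Y111.214 F4259
G01 X69.810 Y124.089 F4259
G01 X74.090 Y140.013 F4259
G01 X76.534 Y155.458 F4259
M5
G0 X0.000 Y0.000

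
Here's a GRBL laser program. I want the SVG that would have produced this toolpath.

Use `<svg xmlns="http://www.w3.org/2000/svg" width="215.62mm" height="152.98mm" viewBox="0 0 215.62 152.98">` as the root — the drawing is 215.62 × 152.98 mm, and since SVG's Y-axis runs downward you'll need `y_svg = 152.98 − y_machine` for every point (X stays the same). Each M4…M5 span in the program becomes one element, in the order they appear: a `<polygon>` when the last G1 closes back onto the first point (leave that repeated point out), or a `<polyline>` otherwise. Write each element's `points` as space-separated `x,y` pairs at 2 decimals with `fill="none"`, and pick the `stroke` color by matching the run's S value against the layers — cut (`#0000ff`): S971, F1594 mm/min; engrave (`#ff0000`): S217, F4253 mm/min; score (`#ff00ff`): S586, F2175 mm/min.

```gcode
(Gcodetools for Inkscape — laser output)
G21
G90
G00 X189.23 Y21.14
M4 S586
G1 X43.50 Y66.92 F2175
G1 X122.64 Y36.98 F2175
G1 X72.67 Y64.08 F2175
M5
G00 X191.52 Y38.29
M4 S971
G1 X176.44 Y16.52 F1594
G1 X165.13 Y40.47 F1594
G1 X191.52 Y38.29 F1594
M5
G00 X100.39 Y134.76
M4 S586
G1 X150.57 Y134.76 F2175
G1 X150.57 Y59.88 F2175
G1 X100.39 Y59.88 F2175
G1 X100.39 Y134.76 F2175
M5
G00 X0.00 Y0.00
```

<svg xmlns="http://www.w3.org/2000/svg" width="215.62mm" height="152.98mm" viewBox="0 0 215.62 152.98">
  <polyline points="189.23,131.84 43.50,86.06 122.64,116.00 72.67,88.90" fill="none" stroke="#ff00ff"/>
  <polygon points="191.52,114.69 176.44,136.46 165.13,112.51" fill="none" stroke="#0000ff"/>
  <polygon points="100.39,18.22 150.57,18.22 150.57,93.10 100.39,93.10" fill="none" stroke="#ff00ff"/>
</svg>

y_svg = 152.98 − y_m.

[1] S586→`#ff00ff` (score); open run; points: 189.23,131.84 43.50,86.06 122.64,116.00 72.67,88.90

[2] S971→`#0000ff` (cut); closed run; points: 191.52,114.69 176.44,136.46 165.13,112.51

[3] S586→`#ff00ff` (score); closed run; points: 100.39,18.22 150.57,18.22 150.57,93.10 100.39,93.10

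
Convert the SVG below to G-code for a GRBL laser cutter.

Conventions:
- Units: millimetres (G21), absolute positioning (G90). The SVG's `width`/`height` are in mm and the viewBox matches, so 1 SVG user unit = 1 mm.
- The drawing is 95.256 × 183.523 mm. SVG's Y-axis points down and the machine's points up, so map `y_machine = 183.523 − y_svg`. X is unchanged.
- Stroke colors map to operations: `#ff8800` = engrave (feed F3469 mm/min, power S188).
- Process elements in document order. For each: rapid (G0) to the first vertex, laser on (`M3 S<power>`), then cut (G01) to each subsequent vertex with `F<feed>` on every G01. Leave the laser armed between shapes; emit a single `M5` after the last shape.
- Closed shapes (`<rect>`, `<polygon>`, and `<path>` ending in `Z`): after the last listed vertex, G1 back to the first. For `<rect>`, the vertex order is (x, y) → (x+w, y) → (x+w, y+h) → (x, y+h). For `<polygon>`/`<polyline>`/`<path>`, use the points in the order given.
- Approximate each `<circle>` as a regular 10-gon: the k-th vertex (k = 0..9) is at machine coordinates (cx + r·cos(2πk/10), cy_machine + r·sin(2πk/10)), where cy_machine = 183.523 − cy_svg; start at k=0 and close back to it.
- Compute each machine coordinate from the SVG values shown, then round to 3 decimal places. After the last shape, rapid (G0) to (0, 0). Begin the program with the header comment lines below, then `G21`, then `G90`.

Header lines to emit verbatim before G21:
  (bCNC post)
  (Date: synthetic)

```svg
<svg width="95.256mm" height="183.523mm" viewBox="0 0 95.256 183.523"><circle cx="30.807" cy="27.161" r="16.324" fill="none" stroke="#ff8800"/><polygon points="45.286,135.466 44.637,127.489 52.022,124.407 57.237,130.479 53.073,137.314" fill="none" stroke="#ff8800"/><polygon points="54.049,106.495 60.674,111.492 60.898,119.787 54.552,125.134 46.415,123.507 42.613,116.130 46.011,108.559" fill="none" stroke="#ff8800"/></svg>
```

Since the viewBox matches the mm dimensions, user units are millimetres directly. The only transform is the Y-flip y_m = 183.523 − y_svg.

Shape 1 is a circle drawn with `<circle>`. Its stroke #ff8800 means engrave at S188, F3469. After flipping Y the toolpath is (47.131,156.362) → (44.013,165.957) → (35.851,171.887) → (25.763,171.887) → (17.601,165.957) → (14.483,156.362) → (17.601,146.767) → (25.763,140.837) → (35.851,140.837) → (44.013,146.767) → (47.131,156.362), returning to the start.

Shape 2 is a regular polygon drawn with `<polygon>`. Its stroke #ff8800 means engrave at S188, F3469. After flipping Y the toolpath is (45.286,48.057) → (44.637,56.034) → (52.022,59.116) → (57.237,53.044) → (53.073,46.209) → (45.286,48.057), returning to the start.

Shape 3 is a regular polygon drawn with `<polygon>`. Its stroke #ff8800 means engrave at S188, F3469. After flipping Y the toolpath is (54.049,77.028) → (60.674,72.031) → (60.898,63.736) → (54.552,58.389) → (46.415,60.016) → (42.613,67.393) → (46.011,74.964) → (54.049,77.028), returning to the start.

(bCNC post)
(Date: synthetic)
G21
G90
G0 X47.131 Y156.362
M3 S188
G01 X44.013 Y165.957 F3469
G01 X35.851 Y171.887 F3469
G01 X25.763 Y171.887 F3469
G01 X17.601 Y165.957 F3469
G01 X14.483 Y156.362 F3469
G01 X17.601 Y146.767 F3469
G01 X25.763 Y140.837 F3469
G01 X35.851 Y140.837 F3469
G01 X44.013 Y146.767 F3469
G01 X47.131 Y156.362 F3469
G0 X45.286 Y48.057
M3 S188
G01 X44.637 Y56.034 F3469
G01 X52.022 Y59.116 F3469
G01 X57.237 Y53.044 F3469
G01 X53.073 Y46.209 F3469
G01 X45.286 Y48.057 F3469
G0 X54.049 Y77.028
M3 S188
G01 X60.674 Y72.031 F3469
G01 X60.898 Y63.736 F3469
G01 X54.552 Y58.389 F3469
G01 X46.415 Y60.016 F3469
G01 X42.613 Y67.393 F3469
G01 X46.011 Y74.964 F3469
G01 X54.049 Y77.028 F3469
M5
G0 X0.000 Y0.000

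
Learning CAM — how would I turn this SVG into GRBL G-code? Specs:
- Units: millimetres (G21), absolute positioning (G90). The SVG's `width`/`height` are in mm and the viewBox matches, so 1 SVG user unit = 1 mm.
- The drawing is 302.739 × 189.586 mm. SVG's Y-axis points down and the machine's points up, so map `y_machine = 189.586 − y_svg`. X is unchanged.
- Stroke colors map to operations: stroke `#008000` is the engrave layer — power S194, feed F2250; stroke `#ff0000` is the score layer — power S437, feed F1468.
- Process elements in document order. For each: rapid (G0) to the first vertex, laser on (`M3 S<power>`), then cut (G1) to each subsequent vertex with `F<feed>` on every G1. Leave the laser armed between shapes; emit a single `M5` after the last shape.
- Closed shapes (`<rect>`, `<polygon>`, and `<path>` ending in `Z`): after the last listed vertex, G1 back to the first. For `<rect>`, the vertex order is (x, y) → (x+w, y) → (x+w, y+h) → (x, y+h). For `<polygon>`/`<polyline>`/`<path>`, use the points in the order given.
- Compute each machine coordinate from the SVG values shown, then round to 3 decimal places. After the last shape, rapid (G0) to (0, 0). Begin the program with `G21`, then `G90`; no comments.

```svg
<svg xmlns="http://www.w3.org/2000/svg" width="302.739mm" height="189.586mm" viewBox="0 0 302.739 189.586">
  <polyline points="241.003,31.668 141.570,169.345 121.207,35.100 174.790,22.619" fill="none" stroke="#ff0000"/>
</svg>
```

Since the viewBox matches the mm dimensions, user units are millimetres directly. The only transform is the Y-flip y_m = 189.586 − y_svg.

Shape 1 is a open polyline drawn with `<polyline>`. Its stroke #ff0000 means score at S437, F1468. After flipping Y the toolpath is (241.003,157.918) → (141.570,20.241) → (121.207,154.486) → (174.790,166.967).

G21
G90
G0 X241.003 Y157.918
M3 S437
G1 X141.570 Y20.241 F1468
G1 X121.207 Y154.486 F1468
G1 X174.790 Y166.967 F1468
M5
G0 X0.000 Y0.000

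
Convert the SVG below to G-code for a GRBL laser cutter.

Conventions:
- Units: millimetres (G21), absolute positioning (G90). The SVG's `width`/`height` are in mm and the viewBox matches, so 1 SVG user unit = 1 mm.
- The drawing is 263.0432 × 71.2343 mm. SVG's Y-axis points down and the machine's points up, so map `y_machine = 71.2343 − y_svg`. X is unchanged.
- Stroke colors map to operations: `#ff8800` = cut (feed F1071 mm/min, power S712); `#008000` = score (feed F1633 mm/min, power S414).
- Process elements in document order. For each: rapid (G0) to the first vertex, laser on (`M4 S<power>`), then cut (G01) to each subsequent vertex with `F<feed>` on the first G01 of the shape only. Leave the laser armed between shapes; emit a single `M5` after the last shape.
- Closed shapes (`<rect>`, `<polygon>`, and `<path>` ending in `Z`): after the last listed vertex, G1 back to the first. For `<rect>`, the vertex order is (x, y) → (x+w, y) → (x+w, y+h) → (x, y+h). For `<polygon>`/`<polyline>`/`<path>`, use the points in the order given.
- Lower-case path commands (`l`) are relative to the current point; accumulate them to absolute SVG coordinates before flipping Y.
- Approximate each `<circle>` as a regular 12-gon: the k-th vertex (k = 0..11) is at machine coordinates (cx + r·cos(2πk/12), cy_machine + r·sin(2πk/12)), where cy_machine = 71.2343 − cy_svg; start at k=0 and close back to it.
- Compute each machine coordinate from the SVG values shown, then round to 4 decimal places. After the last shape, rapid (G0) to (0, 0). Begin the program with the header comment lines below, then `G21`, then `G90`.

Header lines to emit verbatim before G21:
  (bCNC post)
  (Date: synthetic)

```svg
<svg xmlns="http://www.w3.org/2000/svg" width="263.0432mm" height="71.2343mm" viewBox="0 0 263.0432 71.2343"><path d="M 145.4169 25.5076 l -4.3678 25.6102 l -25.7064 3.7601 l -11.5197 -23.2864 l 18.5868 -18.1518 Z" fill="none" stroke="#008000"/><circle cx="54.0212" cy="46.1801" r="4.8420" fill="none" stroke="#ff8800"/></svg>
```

viewBox `0 0 263.0432 71.2343` with mm width/height → 1 unit = 1 mm. Flip: y_m = 71.2343 − y_svg.

**Shape 1** — `<path>` regular polygon, stroke `#008000` → score (S414, F1633). Machine vertices: (145.4169,45.7267) → (141.0491,20.1165) → (115.3427,16.3564) → (103.8230,39.6428) → (122.4098,57.7946) → (145.4169,45.7267). Closed: final G1 returns to the first vertex.

**Shape 2** — `<circle>` circle, stroke `#ff8800` → cut (S712, F1071). Machine vertices: (58.8632,25.0542) → (58.2145,27.4752) → (56.4422,29.2475) → (54.0212,29.8962) → (51.6002,29.2475) → (49.8279,27.4752) → (49.1792,25.0542) → (49.8279,22.6332) → (51.6002,20.8609) → (54.0212,20.2122) → (56.4422,20.8609) → (58.2145,22.6332) → (58.8632,25.0542). Closed: final G1 returns to the first vertex.

(bCNC post)
(Date: synthetic)
G21
G90
G0 X145.4169 Y45.7267
M4 S414
G01 X141.0491 Y20.1165 F1633
G01 X115.3427 Y16.3564
G01 X103.8230 Y39.6428
G01 X122.4098 Y57.7946
G01 X145.4169 Y45.7267
G0 X58.8632 Y25.0542
M4 S712
G01 X58.2145 Y27.4752 F1071
G01 X56.4422 Y29.2475
G01 X54.0212 Y29.8962
G01 X51.6002 Y29.2475
G01 X49.8279 Y27.4752
G01 X49.1792 Y25.0542
G01 X49.8279 Y22.6332
G01 X51.6002 Y20.8609
G01 X54.0212 Y20.2122
G01 X56.4422 Y20.8609
G01 X58.2145 Y22.6332
G01 X58.8632 Y25.0542
M5
G0 X0.0000 Y0.0000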